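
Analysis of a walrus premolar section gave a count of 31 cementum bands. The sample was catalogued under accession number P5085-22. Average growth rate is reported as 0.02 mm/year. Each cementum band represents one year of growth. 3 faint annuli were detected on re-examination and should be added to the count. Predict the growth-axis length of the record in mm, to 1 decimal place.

0.7 mm

Correcting the raw count gives 31 + 3 = 34 true cementum bands.
34 years at 0.02 mm/year gives 0.02 × 34 = 0.7 mm.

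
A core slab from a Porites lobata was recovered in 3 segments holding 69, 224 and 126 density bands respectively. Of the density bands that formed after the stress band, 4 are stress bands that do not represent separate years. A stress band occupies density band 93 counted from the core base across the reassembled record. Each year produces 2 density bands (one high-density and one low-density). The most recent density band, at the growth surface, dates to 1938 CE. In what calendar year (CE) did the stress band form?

1777 CE

Total density bands = 69 + 224 + 126 = 419.
The stress band sits at density band 93 from the core base, so 419 − 93 = 326 density bands formed after it.
326 − 4 false = 322 true density bands after the stress band.
With 2 density bands per year, 322 / 2 = 161 years.
Counting back 161 years from 1938 CE places the stress band in 1938 − 161 = 1777 CE.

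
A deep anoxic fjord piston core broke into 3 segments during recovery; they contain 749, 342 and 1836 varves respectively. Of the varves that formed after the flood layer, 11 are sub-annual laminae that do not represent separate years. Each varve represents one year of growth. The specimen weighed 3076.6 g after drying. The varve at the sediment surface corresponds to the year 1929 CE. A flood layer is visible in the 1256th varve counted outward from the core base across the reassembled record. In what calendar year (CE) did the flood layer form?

Total varves = 749 + 342 + 1836 = 2927.
The flood layer sits at varve 1256 from the core base, so 2927 − 1256 = 1671 varves formed after it.
Excluding 11 false varves: 1671 − 11 = 1660.
The varve at the sediment surface is 1929 CE, so the flood layer dates to 1929 − 1660 = 269 CE.

269 CE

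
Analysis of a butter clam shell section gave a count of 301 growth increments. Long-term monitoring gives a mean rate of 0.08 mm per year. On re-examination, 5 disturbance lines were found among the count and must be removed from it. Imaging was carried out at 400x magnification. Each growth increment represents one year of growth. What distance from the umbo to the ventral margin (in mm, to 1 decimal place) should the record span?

23.7 mm

Adjusted count: 301 − 5 = 296 growth increments.
Predicted length = 0.08 mm/year × 296 years = 23.7 mm.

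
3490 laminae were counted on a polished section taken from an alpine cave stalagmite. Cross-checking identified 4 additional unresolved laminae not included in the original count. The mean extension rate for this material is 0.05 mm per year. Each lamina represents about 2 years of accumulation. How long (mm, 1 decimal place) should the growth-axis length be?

Correcting the raw count gives 3490 + 4 = 3494 true laminae.
3494 laminae at 2 years each span 3494 × 2 = 6988 years.
Length ≈ 0.05 × 6988 = 349.4 mm.

349.4 mm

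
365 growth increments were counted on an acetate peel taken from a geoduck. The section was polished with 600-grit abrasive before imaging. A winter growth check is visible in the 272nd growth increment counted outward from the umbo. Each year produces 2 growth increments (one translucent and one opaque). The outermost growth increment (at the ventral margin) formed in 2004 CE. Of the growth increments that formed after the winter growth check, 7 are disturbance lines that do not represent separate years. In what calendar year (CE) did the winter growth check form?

1961 CE

The winter growth check sits at growth increment 272 from the umbo, so 365 − 272 = 93 growth increments formed after it.
Removing the 7 false growth increments leaves 93 − 7 = 86 true growth increments beyond the winter growth check.
With 2 growth increments per year, 86 / 2 = 43 years.
2004 − 43 = 1961 CE.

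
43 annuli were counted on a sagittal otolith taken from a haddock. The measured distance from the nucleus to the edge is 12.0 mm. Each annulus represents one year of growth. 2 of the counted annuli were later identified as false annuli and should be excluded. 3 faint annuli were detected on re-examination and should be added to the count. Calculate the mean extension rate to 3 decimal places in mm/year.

0.273 mm/year

Correcting the raw count gives 43 − 2 + 3 = 44 true annuli.
Mean rate = 12.0 mm / 44 years ≈ 0.273 mm/year.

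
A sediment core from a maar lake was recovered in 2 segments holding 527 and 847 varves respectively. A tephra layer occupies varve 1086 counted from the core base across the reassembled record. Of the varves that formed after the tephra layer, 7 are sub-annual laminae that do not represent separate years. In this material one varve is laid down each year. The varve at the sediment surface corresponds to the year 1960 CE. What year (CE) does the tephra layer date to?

Total varves = 527 + 847 = 1374.
The tephra layer sits at varve 1086 from the core base, so 1374 − 1086 = 288 varves formed after it.
Excluding 7 false varves: 288 − 7 = 281.
1960 − 281 = 1679 CE.

1679 CE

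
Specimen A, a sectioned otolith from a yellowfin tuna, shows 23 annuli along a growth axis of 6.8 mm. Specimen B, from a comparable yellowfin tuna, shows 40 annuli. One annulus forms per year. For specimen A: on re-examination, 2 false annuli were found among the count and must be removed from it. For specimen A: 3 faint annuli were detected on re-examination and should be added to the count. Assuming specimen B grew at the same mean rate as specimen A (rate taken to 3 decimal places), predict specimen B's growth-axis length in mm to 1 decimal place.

Specimen A: correcting the raw count gives 23 − 2 + 3 = 24 true annuli.
A: Extension rate ≈ 6.8 / 24 = 0.283 mm per year.
For B, 0.283 mm/year × 40 years = 11.3 mm.

11.3 mm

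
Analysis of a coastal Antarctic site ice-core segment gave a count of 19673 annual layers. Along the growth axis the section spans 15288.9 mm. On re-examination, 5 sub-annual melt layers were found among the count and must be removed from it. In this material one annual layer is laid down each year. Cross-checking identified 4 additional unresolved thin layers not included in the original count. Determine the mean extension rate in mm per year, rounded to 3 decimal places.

Correcting the raw count gives 19673 − 5 + 4 = 19672 true annual layers.
Extension rate ≈ 15288.9 / 19672 = 0.777 mm per year.

0.777 mm per year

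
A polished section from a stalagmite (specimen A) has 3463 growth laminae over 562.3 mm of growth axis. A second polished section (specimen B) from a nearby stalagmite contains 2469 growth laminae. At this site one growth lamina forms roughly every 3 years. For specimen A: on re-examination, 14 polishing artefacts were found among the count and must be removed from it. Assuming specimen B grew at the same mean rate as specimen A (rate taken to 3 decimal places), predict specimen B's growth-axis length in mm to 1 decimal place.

400.0 mm

Specimen A: correcting the raw count gives 3463 − 14 = 3449 true growth laminae.
Specimen A: at 3 years per growth lamina, 3449 × 3 = 10347 years.
A: Extension rate ≈ 562.3 / 10347 = 0.054 mm/year.
Specimen B: at 3 years per growth lamina, 2469 × 3 = 7407 years. Length of B = 0.054 × 7407 = 400.0 mm.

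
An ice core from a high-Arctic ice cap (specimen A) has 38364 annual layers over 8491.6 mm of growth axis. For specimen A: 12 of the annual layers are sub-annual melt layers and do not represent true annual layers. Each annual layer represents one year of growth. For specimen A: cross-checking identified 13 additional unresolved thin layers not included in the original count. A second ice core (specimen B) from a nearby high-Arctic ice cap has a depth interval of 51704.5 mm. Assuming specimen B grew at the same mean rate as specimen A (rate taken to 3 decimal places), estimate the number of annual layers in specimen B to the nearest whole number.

233957 annual layers

Specimen A: correcting the raw count gives 38364 − 12 + 13 = 38365 true annual layers.
A: 8491.6 mm over 38365 years gives 8491.6 / 38365 ≈ 0.221 mm per year.
For B, 51704.5 / 0.221 = 233957.01 years ≈ 233957 annual layers.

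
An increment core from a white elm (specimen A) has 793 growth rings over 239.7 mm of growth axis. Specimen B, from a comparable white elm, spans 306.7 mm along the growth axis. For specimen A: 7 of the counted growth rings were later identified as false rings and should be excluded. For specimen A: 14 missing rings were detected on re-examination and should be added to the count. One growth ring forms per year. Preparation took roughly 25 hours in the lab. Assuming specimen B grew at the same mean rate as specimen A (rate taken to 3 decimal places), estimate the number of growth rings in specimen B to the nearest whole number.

Specimen A: after corrections the count is 793 − 7 + 14 = 800 growth rings.
A: Extension rate ≈ 239.7 / 800 = 0.300 mm per year.
Specimen B: 306.7 mm / 0.300 mm per year = 1022.33 years ≈ 1022 growth rings.

1022 growth rings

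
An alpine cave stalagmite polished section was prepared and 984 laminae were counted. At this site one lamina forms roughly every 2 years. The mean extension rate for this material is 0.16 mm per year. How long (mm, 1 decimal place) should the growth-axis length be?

984 laminae at 2 years each span 984 × 2 = 1968 years.
1968 years at 0.16 mm/year gives 0.16 × 1968 = 314.9 mm.

314.9 mm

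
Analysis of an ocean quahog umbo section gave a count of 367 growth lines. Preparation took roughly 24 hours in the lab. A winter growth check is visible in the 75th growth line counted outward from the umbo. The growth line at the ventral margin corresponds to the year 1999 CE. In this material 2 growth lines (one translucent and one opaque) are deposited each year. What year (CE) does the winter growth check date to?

1853 CE

367 − 75 = 292 growth lines lie beyond the winter growth check toward the ventral margin.
292 growth lines at 2 per year is 292 / 2 = 146 years.
Counting back 146 years from 1999 CE places the winter growth check in 1999 − 146 = 1853 CE.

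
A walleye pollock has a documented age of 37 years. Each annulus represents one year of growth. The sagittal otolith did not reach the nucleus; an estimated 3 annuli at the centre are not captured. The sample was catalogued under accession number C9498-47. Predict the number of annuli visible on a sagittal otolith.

One annulus per year gives 37 annuli over 37 years.
Less the 3 uncaptured annuli: 37 − 3 = 34.

34 annuli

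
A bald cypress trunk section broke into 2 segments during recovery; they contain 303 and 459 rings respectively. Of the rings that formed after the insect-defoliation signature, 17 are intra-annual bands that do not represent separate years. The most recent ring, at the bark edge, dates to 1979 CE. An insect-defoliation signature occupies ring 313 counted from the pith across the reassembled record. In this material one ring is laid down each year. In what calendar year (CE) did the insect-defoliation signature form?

1547 CE

Total rings = 303 + 459 = 762.
762 − 313 = 449 rings lie beyond the insect-defoliation signature toward the bark edge.
Removing the 17 false rings leaves 449 − 17 = 432 true rings beyond the insect-defoliation signature.
Counting back 432 years from 1979 CE places the insect-defoliation signature in 1979 − 432 = 1547 CE.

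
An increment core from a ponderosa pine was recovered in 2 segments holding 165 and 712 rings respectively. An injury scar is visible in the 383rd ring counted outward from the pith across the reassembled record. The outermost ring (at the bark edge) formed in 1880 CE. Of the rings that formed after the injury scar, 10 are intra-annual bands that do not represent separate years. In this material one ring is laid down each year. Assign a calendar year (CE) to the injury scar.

Total rings = 165 + 712 = 877.
The injury scar sits at ring 383 from the pith, so 877 − 383 = 494 rings formed after it.
494 − 10 false = 484 true rings after the injury scar.
The ring at the bark edge is 1880 CE, so the injury scar dates to 1880 − 484 = 1396 CE.

1396 CE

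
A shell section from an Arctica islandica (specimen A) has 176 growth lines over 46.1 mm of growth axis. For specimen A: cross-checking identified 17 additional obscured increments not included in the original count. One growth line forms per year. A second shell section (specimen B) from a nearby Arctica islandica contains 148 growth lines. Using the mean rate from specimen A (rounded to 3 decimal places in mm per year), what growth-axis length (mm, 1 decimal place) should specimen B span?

35.4 mm

Specimen A: after corrections the count is 176 + 17 = 193 growth lines.
A: 46.1 mm over 193 years gives 46.1 / 193 ≈ 0.239 mm/yr.
For B, 0.239 mm/year × 148 years = 35.4 mm.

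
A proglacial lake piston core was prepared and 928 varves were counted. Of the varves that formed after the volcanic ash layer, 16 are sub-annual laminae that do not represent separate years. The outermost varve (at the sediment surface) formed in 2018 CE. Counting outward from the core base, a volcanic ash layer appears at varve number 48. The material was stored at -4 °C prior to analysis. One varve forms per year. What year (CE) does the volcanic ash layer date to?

Between varve 48 and the sediment surface there are 928 − 48 = 880 varves.
Removing the 16 false varves leaves 880 − 16 = 864 true varves beyond the volcanic ash layer.
The varve at the sediment surface is 2018 CE, so the volcanic ash layer dates to 2018 − 864 = 1154 CE.

1154 CE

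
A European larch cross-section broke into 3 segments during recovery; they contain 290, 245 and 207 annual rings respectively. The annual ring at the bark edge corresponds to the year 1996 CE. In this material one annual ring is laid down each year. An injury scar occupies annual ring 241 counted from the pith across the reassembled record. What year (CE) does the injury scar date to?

Total annual rings = 290 + 245 + 207 = 742.
742 − 241 = 501 annual rings lie beyond the injury scar toward the bark edge.
Counting back 501 years from 1996 CE places the injury scar in 1996 − 501 = 1495 CE.

1495 CE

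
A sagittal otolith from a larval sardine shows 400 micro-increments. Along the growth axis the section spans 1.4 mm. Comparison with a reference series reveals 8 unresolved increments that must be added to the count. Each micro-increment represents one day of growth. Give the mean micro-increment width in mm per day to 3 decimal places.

True micro-increment count = 400 + 8 = 408.
1.4 mm over 408 days gives 1.4 / 408 ≈ 0.003 mm per day.

0.003 mm per day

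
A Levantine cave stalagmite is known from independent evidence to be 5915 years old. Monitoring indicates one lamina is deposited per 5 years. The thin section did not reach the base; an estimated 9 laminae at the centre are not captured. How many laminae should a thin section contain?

At 5 years per lamina, 5915 / 5 = 1183 laminae are expected.
Subtracting the 9 laminae not captured gives 1183 − 9 = 1174 laminae in the record.

1174 laminae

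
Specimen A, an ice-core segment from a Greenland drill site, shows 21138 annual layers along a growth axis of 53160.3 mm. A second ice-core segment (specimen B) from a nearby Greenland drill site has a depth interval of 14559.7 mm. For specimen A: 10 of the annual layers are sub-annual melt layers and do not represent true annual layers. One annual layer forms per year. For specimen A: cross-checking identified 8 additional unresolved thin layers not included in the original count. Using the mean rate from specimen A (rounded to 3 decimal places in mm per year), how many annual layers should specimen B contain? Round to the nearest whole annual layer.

Specimen A: correcting the raw count gives 21138 − 10 + 8 = 21136 true annual layers.
A: Extension rate ≈ 53160.3 / 21136 = 2.515 mm/year.
Specimen B: 14559.7 mm / 2.515 mm per year = 5789.15 years ≈ 5789 annual layers.

5789 annual layers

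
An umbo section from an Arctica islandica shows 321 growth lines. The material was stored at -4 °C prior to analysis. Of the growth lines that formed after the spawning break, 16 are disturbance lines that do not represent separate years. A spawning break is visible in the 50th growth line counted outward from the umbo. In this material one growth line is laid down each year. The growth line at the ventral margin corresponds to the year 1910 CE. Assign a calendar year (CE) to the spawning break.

Between growth line 50 and the ventral margin there are 321 − 50 = 271 growth lines.
Removing the 16 false growth lines leaves 271 − 16 = 255 true growth lines beyond the spawning break.
The growth line at the ventral margin is 1910 CE, so the spawning break dates to 1910 − 255 = 1655 CE.

1655 CE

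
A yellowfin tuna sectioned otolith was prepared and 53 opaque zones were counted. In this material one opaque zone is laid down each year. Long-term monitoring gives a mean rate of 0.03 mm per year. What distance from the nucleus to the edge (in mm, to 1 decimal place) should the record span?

53 years of growth are recorded.
53 years at 0.03 mm/year gives 0.03 × 53 = 1.6 mm.

1.6 mm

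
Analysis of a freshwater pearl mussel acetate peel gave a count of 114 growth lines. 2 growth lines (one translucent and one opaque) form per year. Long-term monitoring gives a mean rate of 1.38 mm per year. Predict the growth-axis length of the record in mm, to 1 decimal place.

With 2 growth lines per year, 114 / 2 = 57 years.
Length ≈ 1.38 × 57 = 78.7 mm.

78.7 mm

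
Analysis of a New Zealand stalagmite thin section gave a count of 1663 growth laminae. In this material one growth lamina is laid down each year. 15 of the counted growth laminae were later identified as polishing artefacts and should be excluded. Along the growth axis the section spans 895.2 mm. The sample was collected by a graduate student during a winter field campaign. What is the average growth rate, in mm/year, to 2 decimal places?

True growth lamina count = 1663 − 15 = 1648.
Mean rate = 895.2 mm / 1648 years ≈ 0.54 mm/year.

0.54 mm/year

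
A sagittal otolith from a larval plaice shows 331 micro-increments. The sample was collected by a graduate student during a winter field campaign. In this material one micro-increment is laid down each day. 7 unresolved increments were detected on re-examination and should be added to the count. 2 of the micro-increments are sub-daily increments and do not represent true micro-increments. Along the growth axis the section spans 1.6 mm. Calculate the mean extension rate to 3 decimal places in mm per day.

After corrections the count is 331 − 2 + 7 = 336 micro-increments.
Extension rate ≈ 1.6 / 336 = 0.005 mm per day.

0.005 mm per day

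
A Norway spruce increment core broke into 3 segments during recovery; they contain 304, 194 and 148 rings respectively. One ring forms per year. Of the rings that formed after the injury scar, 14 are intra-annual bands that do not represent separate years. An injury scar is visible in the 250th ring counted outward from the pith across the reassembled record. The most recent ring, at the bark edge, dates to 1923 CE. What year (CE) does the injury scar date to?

1541 CE

Total rings = 304 + 194 + 148 = 646.
Between ring 250 and the bark edge there are 646 − 250 = 396 rings.
Removing the 14 false rings leaves 396 − 14 = 382 true rings beyond the injury scar.
Counting back 382 years from 1923 CE places the injury scar in 1923 − 382 = 1541 CE.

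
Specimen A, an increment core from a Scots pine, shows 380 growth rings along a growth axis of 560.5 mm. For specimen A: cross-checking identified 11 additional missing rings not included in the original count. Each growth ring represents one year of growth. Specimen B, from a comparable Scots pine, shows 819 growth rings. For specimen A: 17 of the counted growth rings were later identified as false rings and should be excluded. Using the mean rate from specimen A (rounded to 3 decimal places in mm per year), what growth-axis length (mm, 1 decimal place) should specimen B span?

Specimen A: correcting the raw count gives 380 − 17 + 11 = 374 true growth rings.
A: Mean rate = 560.5 mm / 374 years ≈ 1.499 mm per year.
Length of B = 1.499 × 819 = 1227.7 mm.

1227.7 mm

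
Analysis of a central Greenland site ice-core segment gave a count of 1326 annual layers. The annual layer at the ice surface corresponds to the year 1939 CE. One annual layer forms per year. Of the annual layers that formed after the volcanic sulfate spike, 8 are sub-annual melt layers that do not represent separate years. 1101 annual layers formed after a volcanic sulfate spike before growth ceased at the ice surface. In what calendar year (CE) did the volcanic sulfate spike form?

There are 1101 annual layers younger than the volcanic sulfate spike.
Excluding 8 false annual layers: 1101 − 8 = 1093.
The annual layer at the ice surface is 1939 CE, so the volcanic sulfate spike dates to 1939 − 1093 = 846 CE.

846 CE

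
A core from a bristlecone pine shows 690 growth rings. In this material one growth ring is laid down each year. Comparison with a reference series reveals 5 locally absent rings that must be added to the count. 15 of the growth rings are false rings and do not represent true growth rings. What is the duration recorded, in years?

680 years

True growth ring count = 690 − 15 + 5 = 680.
At one growth ring per year, that is 680 years.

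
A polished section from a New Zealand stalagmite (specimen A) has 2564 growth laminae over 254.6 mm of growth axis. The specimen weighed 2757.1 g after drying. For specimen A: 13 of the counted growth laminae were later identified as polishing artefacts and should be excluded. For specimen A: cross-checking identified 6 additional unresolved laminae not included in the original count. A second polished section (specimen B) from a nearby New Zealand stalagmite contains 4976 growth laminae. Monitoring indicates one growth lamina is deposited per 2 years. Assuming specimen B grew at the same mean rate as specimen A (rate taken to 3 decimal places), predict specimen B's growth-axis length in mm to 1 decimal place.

Specimen A: true growth lamina count = 2564 − 13 + 6 = 2557.
Specimen A: at 2 years per growth lamina, 2557 × 2 = 5114 years.
A: Extension rate ≈ 254.6 / 5114 = 0.050 mm/yr.
Specimen B: at 2 years per growth lamina, 4976 × 2 = 9952 years. B's length ≈ 0.050 × 9952 = 497.6 mm.

497.6 mm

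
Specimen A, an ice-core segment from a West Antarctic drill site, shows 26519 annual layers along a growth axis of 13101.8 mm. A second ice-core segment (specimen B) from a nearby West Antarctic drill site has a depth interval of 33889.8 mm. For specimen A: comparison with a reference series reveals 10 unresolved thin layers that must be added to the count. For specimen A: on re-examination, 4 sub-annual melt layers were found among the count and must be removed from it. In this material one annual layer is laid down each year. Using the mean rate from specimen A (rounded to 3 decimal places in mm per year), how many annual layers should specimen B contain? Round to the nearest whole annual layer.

Specimen A: adjusted count: 26519 − 4 + 10 = 26525 annual layers.
A: 13101.8 mm over 26525 years gives 13101.8 / 26525 ≈ 0.494 mm/year.
B spans 33889.8 / 0.494 = 68602.83 years ≈ 68603 annual layers.

68603 annual layers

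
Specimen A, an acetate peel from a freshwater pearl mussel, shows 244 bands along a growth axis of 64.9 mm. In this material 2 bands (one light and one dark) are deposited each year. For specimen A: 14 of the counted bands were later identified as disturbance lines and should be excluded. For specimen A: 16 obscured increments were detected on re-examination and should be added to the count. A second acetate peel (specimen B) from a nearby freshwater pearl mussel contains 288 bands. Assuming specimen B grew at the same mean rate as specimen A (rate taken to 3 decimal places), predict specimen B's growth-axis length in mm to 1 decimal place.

76.0 mm

Specimen A: true band count = 244 − 14 + 16 = 246.
Specimen A: with 2 bands per year, 246 / 2 = 123 years.
A: 64.9 mm over 123 years gives 64.9 / 123 ≈ 0.528 mm per year.
Specimen B: with 2 bands per year, 288 / 2 = 144 years. Length of B = 0.528 × 144 = 76.0 mm.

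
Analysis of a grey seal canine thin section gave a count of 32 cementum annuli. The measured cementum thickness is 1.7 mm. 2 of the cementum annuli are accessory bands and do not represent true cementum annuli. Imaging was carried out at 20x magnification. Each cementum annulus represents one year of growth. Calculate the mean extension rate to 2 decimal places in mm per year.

True cementum annulus count = 32 − 2 = 30.
Mean rate = 1.7 mm / 30 years ≈ 0.06 mm per year.

0.06 mm per year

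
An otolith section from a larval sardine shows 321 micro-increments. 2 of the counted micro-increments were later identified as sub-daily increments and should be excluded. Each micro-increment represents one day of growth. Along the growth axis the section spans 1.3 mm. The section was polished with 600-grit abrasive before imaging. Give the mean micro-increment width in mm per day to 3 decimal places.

True micro-increment count = 321 − 2 = 319.
Mean rate = 1.3 mm / 319 days ≈ 0.004 mm per day.

0.004 mm per day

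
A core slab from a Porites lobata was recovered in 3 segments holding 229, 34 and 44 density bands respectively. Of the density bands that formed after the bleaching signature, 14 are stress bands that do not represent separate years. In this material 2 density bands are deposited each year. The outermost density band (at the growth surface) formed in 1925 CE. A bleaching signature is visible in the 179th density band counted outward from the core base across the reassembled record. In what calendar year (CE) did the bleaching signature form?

1868 CE

Total density bands = 229 + 34 + 44 = 307.
307 − 179 = 128 density bands lie beyond the bleaching signature toward the growth surface.
Removing the 14 false density bands leaves 128 − 14 = 114 true density bands beyond the bleaching signature.
Dividing by 2 density bands per year: 114 / 2 = 57 years.
1925 − 57 = 1868 CE.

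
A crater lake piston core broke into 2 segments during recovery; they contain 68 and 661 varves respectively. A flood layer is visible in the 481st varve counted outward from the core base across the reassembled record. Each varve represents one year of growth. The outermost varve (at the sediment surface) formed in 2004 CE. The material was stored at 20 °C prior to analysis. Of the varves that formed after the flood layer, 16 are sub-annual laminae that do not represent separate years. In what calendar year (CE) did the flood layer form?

1772 CE

Total varves = 68 + 661 = 729.
Between varve 481 and the sediment surface there are 729 − 481 = 248 varves.
248 − 16 false = 232 true varves after the flood layer.
2004 − 232 = 1772 CE.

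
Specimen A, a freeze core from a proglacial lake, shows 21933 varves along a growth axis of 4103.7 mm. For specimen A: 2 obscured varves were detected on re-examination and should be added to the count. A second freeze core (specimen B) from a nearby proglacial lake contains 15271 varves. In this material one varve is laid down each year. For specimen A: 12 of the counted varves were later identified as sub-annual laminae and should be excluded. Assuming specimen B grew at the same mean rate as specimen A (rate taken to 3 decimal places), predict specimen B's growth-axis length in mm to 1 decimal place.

2855.7 mm

Specimen A: correcting the raw count gives 21933 − 12 + 2 = 21923 true varves.
A: Extension rate ≈ 4103.7 / 21923 = 0.187 mm/year.
Length of B = 0.187 × 15271 = 2855.7 mm.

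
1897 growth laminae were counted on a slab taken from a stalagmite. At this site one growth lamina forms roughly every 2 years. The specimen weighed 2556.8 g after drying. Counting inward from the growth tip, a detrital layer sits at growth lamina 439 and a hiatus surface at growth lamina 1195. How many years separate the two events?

1512 yr

Separation: 1195 − 439 = 756 growth laminae.
At 2 years per growth lamina, 756 × 2 = 1512 years.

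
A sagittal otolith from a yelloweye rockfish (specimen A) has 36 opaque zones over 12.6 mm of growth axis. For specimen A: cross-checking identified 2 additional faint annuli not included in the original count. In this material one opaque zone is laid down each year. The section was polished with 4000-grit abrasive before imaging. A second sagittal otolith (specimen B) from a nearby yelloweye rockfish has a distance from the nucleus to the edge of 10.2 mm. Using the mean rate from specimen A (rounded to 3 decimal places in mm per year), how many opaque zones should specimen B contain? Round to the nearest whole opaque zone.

Specimen A: correcting the raw count gives 36 + 2 = 38 true opaque zones.
A: 12.6 mm over 38 years gives 12.6 / 38 ≈ 0.332 mm/year.
B spans 10.2 / 0.332 = 30.72 years ≈ 31 opaque zones.

31 opaque zones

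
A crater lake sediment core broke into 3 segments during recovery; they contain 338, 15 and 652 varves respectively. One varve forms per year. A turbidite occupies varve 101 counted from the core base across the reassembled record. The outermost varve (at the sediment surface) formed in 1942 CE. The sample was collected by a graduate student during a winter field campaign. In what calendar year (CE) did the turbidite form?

1038 CE

Total varves = 338 + 15 + 652 = 1005.
1005 − 101 = 904 varves lie beyond the turbidite toward the sediment surface.
Counting back 904 years from 1942 CE places the turbidite in 1942 − 904 = 1038 CE.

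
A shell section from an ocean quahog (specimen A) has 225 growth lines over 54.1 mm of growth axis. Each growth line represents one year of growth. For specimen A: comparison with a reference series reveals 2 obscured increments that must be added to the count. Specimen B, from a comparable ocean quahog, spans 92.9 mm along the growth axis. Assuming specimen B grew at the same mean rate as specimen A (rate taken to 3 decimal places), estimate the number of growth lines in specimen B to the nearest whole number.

Specimen A: true growth line count = 225 + 2 = 227.
A: Mean rate = 54.1 mm / 227 years ≈ 0.238 mm/yr.
B spans 92.9 / 0.238 = 390.34 years ≈ 390 growth lines.

390 growth lines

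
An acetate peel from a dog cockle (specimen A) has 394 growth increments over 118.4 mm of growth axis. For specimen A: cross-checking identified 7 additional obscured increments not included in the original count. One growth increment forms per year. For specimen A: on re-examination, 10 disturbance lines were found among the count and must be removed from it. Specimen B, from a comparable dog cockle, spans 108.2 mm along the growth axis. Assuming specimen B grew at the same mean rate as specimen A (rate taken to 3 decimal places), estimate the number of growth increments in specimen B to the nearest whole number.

Specimen A: after corrections the count is 394 − 10 + 7 = 391 growth increments.
A: Mean rate = 118.4 mm / 391 years ≈ 0.303 mm/yr.
Specimen B: 108.2 mm / 0.303 mm per year = 357.10 years ≈ 357 growth increments.

357 growth increments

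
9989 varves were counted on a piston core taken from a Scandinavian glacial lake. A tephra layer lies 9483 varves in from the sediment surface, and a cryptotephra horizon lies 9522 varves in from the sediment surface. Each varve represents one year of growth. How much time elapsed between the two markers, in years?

The two markers are separated by 9522 − 9483 = 39 varves.
That is 39 years at one varve per year.

39 yr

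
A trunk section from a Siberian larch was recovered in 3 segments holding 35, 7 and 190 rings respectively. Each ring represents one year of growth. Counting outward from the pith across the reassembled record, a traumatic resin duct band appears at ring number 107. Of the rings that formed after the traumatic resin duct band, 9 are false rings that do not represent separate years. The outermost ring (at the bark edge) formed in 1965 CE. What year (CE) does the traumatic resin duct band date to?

Total rings = 35 + 7 + 190 = 232.
232 − 107 = 125 rings lie beyond the traumatic resin duct band toward the bark edge.
Excluding 9 false rings: 125 − 9 = 116.
1965 − 116 = 1849 CE.

1849 CE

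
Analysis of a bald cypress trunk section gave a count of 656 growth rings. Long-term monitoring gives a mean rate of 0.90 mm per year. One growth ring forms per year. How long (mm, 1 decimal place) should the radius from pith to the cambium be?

656 years of growth are recorded.
Predicted length = 0.90 mm/year × 656 years = 590.4 mm.

590.4 mm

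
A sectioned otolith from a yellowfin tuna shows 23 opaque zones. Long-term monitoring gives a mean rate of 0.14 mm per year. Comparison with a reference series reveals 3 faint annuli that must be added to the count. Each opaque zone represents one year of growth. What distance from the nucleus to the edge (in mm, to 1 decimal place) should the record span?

3.6 mm

Correcting the raw count gives 23 + 3 = 26 true opaque zones.
Length ≈ 0.14 × 26 = 3.6 mm.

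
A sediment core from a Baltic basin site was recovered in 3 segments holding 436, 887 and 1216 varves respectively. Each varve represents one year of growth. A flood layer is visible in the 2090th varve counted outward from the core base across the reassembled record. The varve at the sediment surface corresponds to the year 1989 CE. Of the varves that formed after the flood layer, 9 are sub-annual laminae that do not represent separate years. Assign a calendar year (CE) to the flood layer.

1549 CE

Total varves = 436 + 887 + 1216 = 2539.
2539 − 2090 = 449 varves lie beyond the flood layer toward the sediment surface.
Removing the 9 false varves leaves 449 − 9 = 440 true varves beyond the flood layer.
Counting back 440 years from 1989 CE places the flood layer in 1989 − 440 = 1549 CE.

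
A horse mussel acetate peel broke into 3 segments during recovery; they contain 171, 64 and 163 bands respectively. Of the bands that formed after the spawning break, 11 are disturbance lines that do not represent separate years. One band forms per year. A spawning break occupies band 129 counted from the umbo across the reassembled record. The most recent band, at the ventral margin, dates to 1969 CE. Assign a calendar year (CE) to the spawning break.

1711 CE

Total bands = 171 + 64 + 163 = 398.
398 − 129 = 269 bands lie beyond the spawning break toward the ventral margin.
Removing the 11 false bands leaves 269 − 11 = 258 true bands beyond the spawning break.
1969 − 258 = 1711 CE.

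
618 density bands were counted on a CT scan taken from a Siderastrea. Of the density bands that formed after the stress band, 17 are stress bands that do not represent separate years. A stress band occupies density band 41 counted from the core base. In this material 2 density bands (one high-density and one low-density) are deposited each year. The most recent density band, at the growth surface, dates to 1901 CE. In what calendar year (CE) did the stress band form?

Between density band 41 and the growth surface there are 618 − 41 = 577 density bands.
577 − 17 false = 560 true density bands after the stress band.
With 2 density bands per year, 560 / 2 = 280 years.
1901 − 280 = 1621 CE.

1621 CE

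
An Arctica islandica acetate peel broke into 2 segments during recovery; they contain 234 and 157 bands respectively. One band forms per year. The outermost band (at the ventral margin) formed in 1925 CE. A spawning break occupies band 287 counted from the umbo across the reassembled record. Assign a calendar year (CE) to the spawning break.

Total bands = 234 + 157 = 391.
Between band 287 and the ventral margin there are 391 − 287 = 104 bands.
The band at the ventral margin is 1925 CE, so the spawning break dates to 1925 − 104 = 1821 CE.

1821 CE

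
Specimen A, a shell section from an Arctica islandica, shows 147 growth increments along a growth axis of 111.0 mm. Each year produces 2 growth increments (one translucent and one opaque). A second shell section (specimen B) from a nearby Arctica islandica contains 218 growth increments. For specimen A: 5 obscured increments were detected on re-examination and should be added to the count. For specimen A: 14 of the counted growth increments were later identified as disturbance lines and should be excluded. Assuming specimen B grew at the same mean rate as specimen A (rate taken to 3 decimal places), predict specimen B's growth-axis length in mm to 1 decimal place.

Specimen A: true growth increment count = 147 − 14 + 5 = 138.
Specimen A: dividing by 2 growth increments per year: 138 / 2 = 69 years.
A: Extension rate ≈ 111.0 / 69 = 1.609 mm/yr.
Specimen B: dividing by 2 growth increments per year: 218 / 2 = 109 years. Length of B = 1.609 × 109 = 175.4 mm.

175.4 mm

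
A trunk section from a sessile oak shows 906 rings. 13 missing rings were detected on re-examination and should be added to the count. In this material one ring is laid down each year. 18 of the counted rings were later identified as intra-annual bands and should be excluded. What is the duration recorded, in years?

901 yr

Adjusted count: 906 − 18 + 13 = 901 rings.
With a one-to-one ring periodicity this is 901 years.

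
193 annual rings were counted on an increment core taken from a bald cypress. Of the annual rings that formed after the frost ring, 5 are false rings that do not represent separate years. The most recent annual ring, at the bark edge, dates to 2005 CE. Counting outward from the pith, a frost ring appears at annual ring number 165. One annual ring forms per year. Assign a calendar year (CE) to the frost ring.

1982 CE

Between annual ring 165 and the bark edge there are 193 − 165 = 28 annual rings.
Removing the 5 false annual rings leaves 28 − 5 = 23 true annual rings beyond the frost ring.
Counting back 23 years from 2005 CE places the frost ring in 2005 − 23 = 1982 CE.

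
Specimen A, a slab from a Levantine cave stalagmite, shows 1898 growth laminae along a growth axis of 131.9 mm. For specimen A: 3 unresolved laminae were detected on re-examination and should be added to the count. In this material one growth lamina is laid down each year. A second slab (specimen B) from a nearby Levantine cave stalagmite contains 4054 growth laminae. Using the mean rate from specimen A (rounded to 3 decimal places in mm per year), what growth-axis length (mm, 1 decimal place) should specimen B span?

Specimen A: after corrections the count is 1898 + 3 = 1901 growth laminae.
A: Mean rate = 131.9 mm / 1901 years ≈ 0.069 mm per year.
B's length ≈ 0.069 × 4054 = 279.7 mm.

279.7 mm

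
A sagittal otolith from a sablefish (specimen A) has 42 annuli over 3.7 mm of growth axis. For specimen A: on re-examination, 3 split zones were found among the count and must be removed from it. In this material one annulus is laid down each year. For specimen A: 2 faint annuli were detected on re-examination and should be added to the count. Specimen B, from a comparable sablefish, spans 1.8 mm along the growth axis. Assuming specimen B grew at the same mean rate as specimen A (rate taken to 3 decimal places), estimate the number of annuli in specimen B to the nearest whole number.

20 annuli

Specimen A: adjusted count: 42 − 3 + 2 = 41 annuli.
A: Extension rate ≈ 3.7 / 41 = 0.090 mm/yr.
B spans 1.8 / 0.090 = 20.00 years ≈ 20 annuli.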